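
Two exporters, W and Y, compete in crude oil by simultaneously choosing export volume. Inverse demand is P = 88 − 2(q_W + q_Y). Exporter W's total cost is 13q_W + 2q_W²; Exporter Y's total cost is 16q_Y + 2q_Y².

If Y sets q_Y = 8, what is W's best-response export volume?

7.375

Exporter W's profit: π = q_W(88 − 2(q_W + q_Y)) − 13q_W − 2q_W².
∂π/∂q_W = 75 − 8q_W − 2q_Y = 0, so q_W = 9.375 − 0.25q_Y.
At q_Y = 8: q_W = 9.375 − 0.25·8 = 7.375.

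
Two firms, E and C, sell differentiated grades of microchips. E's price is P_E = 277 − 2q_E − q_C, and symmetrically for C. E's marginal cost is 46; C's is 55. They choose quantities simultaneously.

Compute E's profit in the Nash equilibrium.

Firm E's profit: π = q_E(277 − 2q_E − q_C) − 46q_E.
∂π/∂q_E = 231 − 4q_E − q_C = 0 ⇒ q_E = 57.75 − 0.25q_C.
Similarly q_C = 55.5 − 0.25q_E.
Plugging q_C into E's best response: q_E = 57.75 − 0.25(55.5 − 0.25q_E) ⇒ 0.9375q_E = 43.875, so q_E = 46.8.
Then q_C = 55.5 − 0.25·46.8 = 43.8.
P_E = 277 − 2·46.8 − 43.8 = 139.6.
Profit = (139.6 − 46)·46.8 = 4380.48.

4380.48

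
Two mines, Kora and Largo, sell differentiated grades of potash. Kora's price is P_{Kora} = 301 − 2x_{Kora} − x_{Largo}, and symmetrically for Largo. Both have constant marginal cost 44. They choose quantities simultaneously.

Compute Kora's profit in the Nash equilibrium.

Mine Kora's profit: π = x_{Kora}(301 − 2x_{Kora} − x_{Largo}) − 44x_{Kora}.
∂π/∂x_{Kora} = 257 − 4x_{Kora} − x_{Largo} = 0 ⇒ x_{Kora} = 64.25 − 0.25x_{Largo}.
Setting x_{Kora} = x_{Largo} in the reaction function: x_{Kora} = 64.25 − 0.25x_{Kora}, so x_{Kora} = 64.25 / 1.25 = 51.4.
P_{Kora} = 301 − 2·51.4 − 51.4 = 146.8.
Profit = (146.8 − 44)·51.4 = 5283.92.

5283.92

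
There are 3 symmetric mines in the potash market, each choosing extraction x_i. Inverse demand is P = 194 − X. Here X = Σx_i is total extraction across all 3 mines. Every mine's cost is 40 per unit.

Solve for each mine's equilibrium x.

A representative mine's profit is π_i = x_i(194 − X) − 40x_i, with X = x_i + Σ_{j≠i} x_j.
First-order condition: 154 − 2x_i − Σ_{j≠i} x_j = 0.
Imposing symmetry (x_j = x for all j) turns Σ_{j≠i} x_j into 2x, so 154 = 4x and x = 38.5.

38.5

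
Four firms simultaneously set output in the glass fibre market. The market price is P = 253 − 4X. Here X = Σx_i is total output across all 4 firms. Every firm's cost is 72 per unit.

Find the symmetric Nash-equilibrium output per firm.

9.05

A representative firm's profit is π_i = x_i(253 − 4X) − 72x_i, with X = x_i + Σ_{j≠i} x_j.
First-order condition: 181 − 8x_i − 4Σ_{j≠i} x_j = 0.
Imposing symmetry (x_j = x for all j) turns Σ_{j≠i} x_j into 3x, so 181 = 20x and x = 9.05.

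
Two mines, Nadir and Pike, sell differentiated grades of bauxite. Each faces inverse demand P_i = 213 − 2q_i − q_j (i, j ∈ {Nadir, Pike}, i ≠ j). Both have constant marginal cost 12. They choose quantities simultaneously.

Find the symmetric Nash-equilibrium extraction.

Mine Nadir's profit: π = q_{Nadir}(213 − 2q_{Nadir} − q_{Pike}) − 12q_{Nadir}.
∂π/∂q_{Nadir} = 201 − 4q_{Nadir} − q_{Pike} = 0 ⇒ q_{Nadir} = 50.25 − 0.25q_{Pike}.
By symmetry q_{Pike} = q_{Nadir}; substituting into the reaction function, 1.25q_{Nadir} = 50.25 and q_{Nadir} = 40.2.

40.2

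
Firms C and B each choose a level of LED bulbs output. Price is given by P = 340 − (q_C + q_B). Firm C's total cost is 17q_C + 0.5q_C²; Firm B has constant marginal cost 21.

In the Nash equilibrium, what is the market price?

Firm C's profit: π = q_C(340 − (q_C + q_B)) − 17q_C − 0.5q_C².
∂π/∂q_C = 323 − 3q_C − q_B = 0, so q_C = 323/3 − (1/3)q_B.
For B: ∂π/∂q_B = 319 − 2q_B − q_C = 0 ⇒ q_B = 159.5 − 0.5q_C.
Plugging q_B into C's best response: q_C = 323/3 − (1/3)(159.5 − 0.5q_C) ⇒ (5/6)q_C = 54.5, so q_C = 65.4.
Then q_B = 159.5 − 0.5·65.4 = 126.8.
Equilibrium price: P = 340 − 192.2 = 147.8.

147.8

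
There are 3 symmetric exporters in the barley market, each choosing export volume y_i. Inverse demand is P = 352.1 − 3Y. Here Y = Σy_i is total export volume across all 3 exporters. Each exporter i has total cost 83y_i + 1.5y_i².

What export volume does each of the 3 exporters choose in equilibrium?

17.94

A representative exporter's profit is π_i = y_i(352.1 − 3Y) − 83y_i − 1.5y_i², with Y = y_i + Σ_{j≠i} y_j.
First-order condition: 269.1 − 9y_i − 3Σ_{j≠i} y_j = 0.
In a symmetric equilibrium every exporter chooses the same y, so Σ_{j≠i} y_j = 2y. The condition becomes 269.1 − 15y = 0, giving y = 269.1/15 = 17.94.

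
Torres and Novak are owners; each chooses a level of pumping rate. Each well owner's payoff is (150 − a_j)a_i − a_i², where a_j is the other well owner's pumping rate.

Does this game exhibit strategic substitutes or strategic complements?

strategic substitutes

Torres's payoff is (150 − a_N)a_T − a_T².
∂π/∂a_T = 150 − a_N − 2a_T = 0, so a_T = 75 − 0.5a_N.
The best-response slope da_T/da_N = −0.5 < 0: the reaction function is downward-sloping, so the choices are strategic substitutes.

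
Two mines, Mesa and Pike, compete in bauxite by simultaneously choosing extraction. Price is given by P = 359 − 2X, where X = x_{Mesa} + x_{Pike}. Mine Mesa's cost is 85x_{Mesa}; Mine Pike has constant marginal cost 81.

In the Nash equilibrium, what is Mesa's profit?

Mine Mesa's profit: π = x_{Mesa}(359 − 2(x_{Mesa} + x_{Pike})) − 85x_{Mesa}.
∂π/∂x_{Mesa} = 274 − 4x_{Mesa} − 2x_{Pike} = 0, so x_{Mesa} = 68.5 − 0.5x_{Pike}.
By the same steps for Pike: x_{Pike} = 69.5 − 0.5x_{Mesa}.
Plugging x_{Pike} into Mesa's best response: x_{Mesa} = 68.5 − 0.5(69.5 − 0.5x_{Mesa}) ⇒ 0.75x_{Mesa} = 33.75, so x_{Mesa} = 45.
Then x_{Pike} = 69.5 − 0.5·45 = 47.
Price P = 359 − 2·92 = 175.
Mesa's profit: (175 − 85)·45 = 4050.

4050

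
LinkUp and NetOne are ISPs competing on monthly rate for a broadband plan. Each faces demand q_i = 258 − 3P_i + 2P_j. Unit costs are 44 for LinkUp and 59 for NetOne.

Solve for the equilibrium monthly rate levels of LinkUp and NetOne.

LinkUp's profit: π = (P_{LinkUp} − 44)(258 − 3P_{LinkUp} + 2P_{NetOne}).
∂π/∂P_{LinkUp} = 390 − 6P_{LinkUp} + 2P_{NetOne} = 0 ⇒ P_{LinkUp} = 65 + (1/3)P_{NetOne}.
Similarly P_{NetOne} = 72.5 + (1/3)P_{LinkUp}.
Solving the two reaction functions simultaneously: (1 − (1/3)(1/3))P_{LinkUp} = 65 + (1/3)·72.5, so (8/9)P_{LinkUp} = 535/6 and P_{LinkUp} = 100.3125.
Then P_{NetOne} = 72.5 + (1/3)·100.3125 = 105.9375.

100.3125, 105.9375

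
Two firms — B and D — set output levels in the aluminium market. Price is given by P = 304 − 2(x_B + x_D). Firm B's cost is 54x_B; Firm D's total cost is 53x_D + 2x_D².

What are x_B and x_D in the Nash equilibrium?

Firm B's profit: π = x_B(304 − 2(x_B + x_D)) − 54x_B.
∂π/∂x_B = 250 − 4x_B − 2x_D = 0, so x_B = 62.5 − 0.5x_D.
For D: ∂π/∂x_D = 251 − 8x_D − 2x_B = 0 ⇒ x_D = 31.375 − 0.25x_B.
Plugging x_D into B's best response: x_B = 62.5 − 0.5(31.375 − 0.25x_B) ⇒ 0.875x_B = 46.8125, so x_B = 53.5.
Then x_D = 31.375 − 0.25·53.5 = 18.

53.5, 18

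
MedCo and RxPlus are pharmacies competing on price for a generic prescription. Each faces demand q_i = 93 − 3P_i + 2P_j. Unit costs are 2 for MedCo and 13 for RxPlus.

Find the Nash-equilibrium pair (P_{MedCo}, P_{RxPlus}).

MedCo's profit: π = (P_{MedCo} − 2)(93 − 3P_{MedCo} + 2P_{RxPlus}).
∂π/∂P_{MedCo} = 99 − 6P_{MedCo} + 2P_{RxPlus} = 0 ⇒ P_{MedCo} = 16.5 + (1/3)P_{RxPlus}.
Similarly P_{RxPlus} = 22 + (1/3)P_{MedCo}.
Plugging P_{RxPlus} into MedCo's best response: P_{MedCo} = 16.5 + (1/3)(22 + (1/3)P_{MedCo}) ⇒ (8/9)P_{MedCo} = 143/6, so P_{MedCo} = 26.8125.
Then P_{RxPlus} = 22 + (1/3)·26.8125 = 30.9375.

26.8125, 30.9375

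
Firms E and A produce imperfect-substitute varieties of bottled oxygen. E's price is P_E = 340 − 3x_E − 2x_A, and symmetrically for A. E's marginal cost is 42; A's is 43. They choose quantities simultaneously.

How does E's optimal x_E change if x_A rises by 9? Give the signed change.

Firm E's profit: π = x_E(340 − 3x_E − 2x_A) − 42x_E.
∂π/∂x_E = 298 − 6x_E − 2x_A = 0 ⇒ x_E = 149/3 − (1/3)x_A.
The reaction-function slope is −1/3, so a 9-unit rise in x_A moves x_E by −1/3 × 9 = −3. E's best response falls — the actions are strategic substitutes.

-3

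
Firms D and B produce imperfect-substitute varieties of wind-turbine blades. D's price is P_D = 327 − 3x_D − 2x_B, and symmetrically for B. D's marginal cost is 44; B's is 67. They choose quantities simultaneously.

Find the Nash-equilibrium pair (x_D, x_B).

36.8125, 31.0625

Firm D's profit: π = x_D(327 − 3x_D − 2x_B) − 44x_D.
∂π/∂x_D = 283 − 6x_D − 2x_B = 0 ⇒ x_D = 283/6 − (1/3)x_B.
Similarly x_B = 130/3 − (1/3)x_D.
Solving the two reaction functions simultaneously: (1 − (−1/3)(−1/3))x_D = 283/6 − (1/3)·(130/3), so (8/9)x_D = 589/18 and x_D = 36.8125.
Then x_B = 130/3 − (1/3)·36.8125 = 31.0625.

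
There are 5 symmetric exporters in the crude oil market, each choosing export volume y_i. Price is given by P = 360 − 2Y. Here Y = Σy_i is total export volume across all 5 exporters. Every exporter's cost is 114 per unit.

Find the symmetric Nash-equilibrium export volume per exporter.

20.5

A representative exporter's profit is π_i = y_i(360 − 2Y) − 114y_i, with Y = y_i + Σ_{j≠i} y_j.
First-order condition: 246 − 4y_i − 2Σ_{j≠i} y_j = 0.
In a symmetric equilibrium every exporter chooses the same y, so Σ_{j≠i} y_j = 4y. The condition becomes 246 − 12y = 0, giving y = 246/12 = 20.5.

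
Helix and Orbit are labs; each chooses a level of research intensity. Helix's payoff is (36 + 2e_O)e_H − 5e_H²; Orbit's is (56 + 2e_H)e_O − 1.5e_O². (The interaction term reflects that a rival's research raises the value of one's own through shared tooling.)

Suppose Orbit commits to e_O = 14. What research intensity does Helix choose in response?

6.4

Expanding Helix's payoff: 36e_H + 2e_Oe_H − 5e_H².
∂π/∂e_H = 36 + 2e_O − 10e_H = 0, so e_H = 3.6 + 0.2e_O.
At e_O = 14: e_H = 3.6 + 0.2·14 = 6.4.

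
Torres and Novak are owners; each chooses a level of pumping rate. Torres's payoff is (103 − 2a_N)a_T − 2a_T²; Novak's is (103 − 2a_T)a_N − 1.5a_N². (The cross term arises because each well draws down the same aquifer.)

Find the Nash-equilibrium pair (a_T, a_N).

Expanding Torres's payoff: 103a_T − 2a_Na_T − 2a_T².
∂π/∂a_T = 103 − 2a_N − 4a_T = 0, so a_T = 25.75 − 0.5a_N.
Likewise for Novak: a_N = 103/3 − (2/3)a_T.
Solving the two reaction functions simultaneously: (1 − (−0.5)(−2/3))a_T = 25.75 − 0.5·(103/3), so (2/3)a_T = 103/12 and a_T = 12.875.
Then a_N = 103/3 − (2/3)·12.875 = 25.75.

12.875, 25.75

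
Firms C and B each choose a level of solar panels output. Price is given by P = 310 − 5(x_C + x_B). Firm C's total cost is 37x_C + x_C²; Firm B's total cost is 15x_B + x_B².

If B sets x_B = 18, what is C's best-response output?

15.25

Firm C's profit: π = x_C(310 − 5(x_C + x_B)) − 37x_C − x_C².
∂π/∂x_C = 273 − 12x_C − 5x_B = 0, so x_C = 22.75 − (5/12)x_B.
At x_B = 18: x_C = 22.75 − (5/12)·18 = 15.25.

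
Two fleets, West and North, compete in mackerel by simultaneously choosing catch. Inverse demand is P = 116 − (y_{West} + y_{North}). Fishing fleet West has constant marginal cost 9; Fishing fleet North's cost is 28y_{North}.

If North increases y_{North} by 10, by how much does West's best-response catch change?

-5

Fishing fleet West's profit: π = y_{West}(116 − (y_{West} + y_{North})) − 9y_{West}.
∂π/∂y_{West} = 107 − 2y_{West} − y_{North} = 0, so y_{West} = 53.5 − 0.5y_{North}.
The reaction-function slope is −0.5, so a 10-unit rise in y_{North} moves y_{West} by −0.5 × 10 = −5. West's best response falls — the actions are strategic substitutes.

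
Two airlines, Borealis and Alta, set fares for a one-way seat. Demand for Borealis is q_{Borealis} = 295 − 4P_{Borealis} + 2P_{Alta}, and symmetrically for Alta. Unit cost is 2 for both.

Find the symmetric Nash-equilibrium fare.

Borealis's profit: π = (P_{Borealis} − 2)(295 − 4P_{Borealis} + 2P_{Alta}).
∂π/∂P_{Borealis} = 303 − 8P_{Borealis} + 2P_{Alta} = 0 ⇒ P_{Borealis} = 37.875 + 0.25P_{Alta}.
By symmetry P_{Alta} = P_{Borealis}; substituting into the reaction function, 0.75P_{Borealis} = 37.875 and P_{Borealis} = 50.5.

50.5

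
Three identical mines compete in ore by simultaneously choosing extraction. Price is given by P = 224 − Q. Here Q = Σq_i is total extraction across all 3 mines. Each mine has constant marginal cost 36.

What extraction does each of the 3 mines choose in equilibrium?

47

A representative mine's profit is π_i = q_i(224 − Q) − 36q_i, with Q = q_i + Σ_{j≠i} q_j.
First-order condition: 188 − 2q_i − Σ_{j≠i} q_j = 0.
With identical mines, set every q_j = q: then 188 − 2q − 2q = 0, i.e. q = 188/4 = 47.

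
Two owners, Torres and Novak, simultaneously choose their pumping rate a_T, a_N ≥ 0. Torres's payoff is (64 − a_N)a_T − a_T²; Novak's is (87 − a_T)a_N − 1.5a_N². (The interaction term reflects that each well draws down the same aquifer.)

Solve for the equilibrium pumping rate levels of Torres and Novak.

21, 22

Expanding Torres's payoff: 64a_T − a_Na_T − a_T².
∂π/∂a_T = 64 − a_N − 2a_T = 0, so a_T = 32 − 0.5a_N.
Likewise for Novak: a_N = 29 − (1/3)a_T.
Solving the two reaction functions simultaneously: (1 − (−0.5)(−1/3))a_T = 32 − 0.5·29, so (5/6)a_T = 17.5 and a_T = 21.
Then a_N = 29 − (1/3)·21 = 22.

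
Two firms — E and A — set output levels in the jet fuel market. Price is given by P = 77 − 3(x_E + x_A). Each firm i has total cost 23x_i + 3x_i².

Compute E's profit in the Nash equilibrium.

Firm E's profit: π = x_E(77 − 3(x_E + x_A)) − 23x_E − 3x_E².
∂π/∂x_E = 54 − 12x_E − 3x_A = 0, so x_E = 4.5 − 0.25x_A.
The game is symmetric, so in equilibrium x_A = x_E: the reaction function gives 1.25x_E = 4.5, hence x_E = 3.6.
Price P = 77 − 3·7.2 = 55.4.
E's profit: (55.4 − 23)·3.6 − 3(3.6)² = 77.76.

77.76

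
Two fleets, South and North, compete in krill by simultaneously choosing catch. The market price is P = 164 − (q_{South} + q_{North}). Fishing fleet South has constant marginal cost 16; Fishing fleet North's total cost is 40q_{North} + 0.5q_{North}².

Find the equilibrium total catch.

Fishing fleet South's profit: π = q_{South}(164 − (q_{South} + q_{North})) − 16q_{South}.
∂π/∂q_{South} = 148 − 2q_{South} − q_{North} = 0, so q_{South} = 74 − 0.5q_{North}.
For North: ∂π/∂q_{North} = 124 − 3q_{North} − q_{South} = 0 ⇒ q_{North} = 124/3 − (1/3)q_{South}.
Substituting the second reaction function into the first: q_{South} = 74 − 0.5(124/3 − (1/3)q_{South}), which gives (5/6)q_{South} = 160/3 ⇒ q_{South} = 64.
Then q_{North} = 124/3 − (1/3)·64 = 20.
Total catch: 64 + 20 = 84.

84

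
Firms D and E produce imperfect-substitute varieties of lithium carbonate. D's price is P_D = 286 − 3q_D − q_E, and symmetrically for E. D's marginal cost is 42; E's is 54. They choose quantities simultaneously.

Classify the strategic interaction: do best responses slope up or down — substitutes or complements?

strategic substitutes

Firm D's profit: π = q_D(286 − 3q_D − q_E) − 42q_D.
∂π/∂q_D = 244 − 6q_D − q_E = 0 ⇒ q_D = 122/3 − (1/6)q_E.
The best-response slope dq_D/dq_E = −1/6 < 0: the reaction function is downward-sloping, so the choices are strategic substitutes.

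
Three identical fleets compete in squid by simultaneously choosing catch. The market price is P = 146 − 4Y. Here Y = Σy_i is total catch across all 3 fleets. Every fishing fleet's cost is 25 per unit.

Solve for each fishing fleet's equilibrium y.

7.5625

A representative fishing fleet's profit is π_i = y_i(146 − 4Y) − 25y_i, with Y = y_i + Σ_{j≠i} y_j.
First-order condition: 121 − 8y_i − 4Σ_{j≠i} y_j = 0.
In a symmetric equilibrium every fishing fleet chooses the same y, so Σ_{j≠i} y_j = 2y. The condition becomes 121 − 16y = 0, giving y = 121/16 = 7.5625.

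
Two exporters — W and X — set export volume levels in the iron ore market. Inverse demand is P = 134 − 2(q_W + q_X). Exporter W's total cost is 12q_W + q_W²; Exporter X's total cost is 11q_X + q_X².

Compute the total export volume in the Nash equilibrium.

30.625

Exporter W's profit: π = q_W(134 − 2(q_W + q_X)) − 12q_W − q_W².
∂π/∂q_W = 122 − 6q_W − 2q_X = 0, so q_W = 61/3 − (1/3)q_X.
By the same steps for X: q_X = 20.5 − (1/3)q_W.
Substituting the second reaction function into the first: q_W = 61/3 − (1/3)(20.5 − (1/3)q_W), which gives (8/9)q_W = 13.5 ⇒ q_W = 15.1875.
Then q_X = 20.5 − (1/3)·15.1875 = 15.4375.
Total export volume: 15.1875 + 15.4375 = 30.625.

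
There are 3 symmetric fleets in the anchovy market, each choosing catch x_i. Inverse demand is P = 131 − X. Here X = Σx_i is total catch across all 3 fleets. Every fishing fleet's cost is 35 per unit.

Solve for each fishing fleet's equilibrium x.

24

A representative fishing fleet's profit is π_i = x_i(131 − X) − 35x_i, with X = x_i + Σ_{j≠i} x_j.
First-order condition: 96 − 2x_i − Σ_{j≠i} x_j = 0.
In a symmetric equilibrium every fishing fleet chooses the same x, so Σ_{j≠i} x_j = 2x. The condition becomes 96 − 4x = 0, giving x = 96/4 = 24.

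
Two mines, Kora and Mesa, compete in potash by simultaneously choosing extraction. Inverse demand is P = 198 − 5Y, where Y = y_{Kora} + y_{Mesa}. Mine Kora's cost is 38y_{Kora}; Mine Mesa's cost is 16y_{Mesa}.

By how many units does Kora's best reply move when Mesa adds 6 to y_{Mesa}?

-3

Mine Kora's profit: π = y_{Kora}(198 − 5(y_{Kora} + y_{Mesa})) − 38y_{Kora}.
∂π/∂y_{Kora} = 160 − 10y_{Kora} − 5y_{Mesa} = 0, so y_{Kora} = 16 − 0.5y_{Mesa}.
The reaction-function slope is −0.5, so a 6-unit rise in y_{Mesa} moves y_{Kora} by −0.5 × 6 = −3. Kora's best response falls — the actions are strategic substitutes.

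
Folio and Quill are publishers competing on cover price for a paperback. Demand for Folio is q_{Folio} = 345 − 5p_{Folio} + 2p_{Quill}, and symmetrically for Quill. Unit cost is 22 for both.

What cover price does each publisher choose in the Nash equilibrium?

Folio's profit: π = (p_{Folio} − 22)(345 − 5p_{Folio} + 2p_{Quill}).
∂π/∂p_{Folio} = 455 − 10p_{Folio} + 2p_{Quill} = 0 ⇒ p_{Folio} = 45.5 + 0.2p_{Quill}.
Setting p_{Folio} = p_{Quill} in the reaction function: p_{Folio} = 45.5 + 0.2p_{Folio}, so p_{Folio} = 45.5 / 0.8 = 56.875.

56.875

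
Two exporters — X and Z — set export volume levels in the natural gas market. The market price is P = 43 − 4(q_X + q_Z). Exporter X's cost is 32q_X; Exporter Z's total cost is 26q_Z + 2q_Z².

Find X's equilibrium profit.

Exporter X's profit: π = q_X(43 − 4(q_X + q_Z)) − 32q_X.
∂π/∂q_X = 11 − 8q_X − 4q_Z = 0, so q_X = 1.375 − 0.5q_Z.
For Z: ∂π/∂q_Z = 17 − 12q_Z − 4q_X = 0 ⇒ q_Z = 17/12 − (1/3)q_X.
Solving the two reaction functions simultaneously: (1 − (−0.5)(−1/3))q_X = 1.375 − 0.5·(17/12), so (5/6)q_X = 2/3 and q_X = 0.8.
Then q_Z = 17/12 − (1/3)·0.8 = 1.15.
Price P = 43 − 4·1.95 = 35.2.
X's profit: (35.2 − 32)·0.8 = 2.56.

2.56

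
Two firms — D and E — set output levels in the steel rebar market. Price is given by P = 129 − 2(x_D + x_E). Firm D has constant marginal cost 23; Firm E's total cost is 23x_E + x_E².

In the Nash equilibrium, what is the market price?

65.4

Firm D's profit: π = x_D(129 − 2(x_D + x_E)) − 23x_D.
∂π/∂x_D = 106 − 4x_D − 2x_E = 0, so x_D = 26.5 − 0.5x_E.
For E: ∂π/∂x_E = 106 − 6x_E − 2x_D = 0 ⇒ x_E = 53/3 − (1/3)x_D.
Plugging x_E into D's best response: x_D = 26.5 − 0.5(53/3 − (1/3)x_D) ⇒ (5/6)x_D = 53/3, so x_D = 21.2.
Then x_E = 53/3 − (1/3)·21.2 = 10.6.
Equilibrium price: P = 129 − 2·31.8 = 65.4.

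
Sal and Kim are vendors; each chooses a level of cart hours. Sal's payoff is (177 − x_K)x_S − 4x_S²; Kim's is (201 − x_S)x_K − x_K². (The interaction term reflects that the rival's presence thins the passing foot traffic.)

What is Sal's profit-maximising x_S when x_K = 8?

21.125

Expanding Sal's payoff: 177x_S − x_Kx_S − 4x_S².
∂π/∂x_S = 177 − x_K − 8x_S = 0, so x_S = 22.125 − 0.125x_K.
At x_K = 8: x_S = 22.125 − 0.125·8 = 21.125.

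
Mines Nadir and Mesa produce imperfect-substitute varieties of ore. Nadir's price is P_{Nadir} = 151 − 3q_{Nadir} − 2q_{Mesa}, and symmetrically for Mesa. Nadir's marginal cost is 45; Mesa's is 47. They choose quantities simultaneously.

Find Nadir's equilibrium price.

Mine Nadir's profit: π = q_{Nadir}(151 − 3q_{Nadir} − 2q_{Mesa}) − 45q_{Nadir}.
∂π/∂q_{Nadir} = 106 − 6q_{Nadir} − 2q_{Mesa} = 0 ⇒ q_{Nadir} = 53/3 − (1/3)q_{Mesa}.
Similarly q_{Mesa} = 52/3 − (1/3)q_{Nadir}.
Substituting the second reaction function into the first: q_{Nadir} = 53/3 − (1/3)(52/3 − (1/3)q_{Nadir}), which gives (8/9)q_{Nadir} = 107/9 ⇒ q_{Nadir} = 13.375.
Then q_{Mesa} = 52/3 − (1/3)·13.375 = 12.875.
P_{Nadir} = 151 − 3·13.375 − 2·12.875 = 85.125.

85.125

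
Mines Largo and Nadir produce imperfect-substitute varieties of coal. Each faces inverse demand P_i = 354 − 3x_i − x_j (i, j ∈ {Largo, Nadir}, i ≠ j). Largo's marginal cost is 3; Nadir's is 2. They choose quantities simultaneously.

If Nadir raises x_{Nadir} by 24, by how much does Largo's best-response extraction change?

Mine Largo's profit: π = x_{Largo}(354 − 3x_{Largo} − x_{Nadir}) − 3x_{Largo}.
∂π/∂x_{Largo} = 351 − 6x_{Largo} − x_{Nadir} = 0 ⇒ x_{Largo} = 58.5 − (1/6)x_{Nadir}.
The reaction-function slope is −1/6, so a 24-unit rise in x_{Nadir} moves x_{Largo} by −1/6 × 24 = −4. Largo's best response falls — the actions are strategic substitutes.

-4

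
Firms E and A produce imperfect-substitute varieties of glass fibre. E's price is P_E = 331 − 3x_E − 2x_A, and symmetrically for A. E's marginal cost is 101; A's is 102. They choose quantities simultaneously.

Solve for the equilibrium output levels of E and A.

28.8125, 28.5625

Firm E's profit: π = x_E(331 − 3x_E − 2x_A) − 101x_E.
∂π/∂x_E = 230 − 6x_E − 2x_A = 0 ⇒ x_E = 115/3 − (1/3)x_A.
Similarly x_A = 229/6 − (1/3)x_E.
Plugging x_A into E's best response: x_E = 115/3 − (1/3)(229/6 − (1/3)x_E) ⇒ (8/9)x_E = 461/18, so x_E = 28.8125.
Then x_A = 229/6 − (1/3)·28.8125 = 28.5625.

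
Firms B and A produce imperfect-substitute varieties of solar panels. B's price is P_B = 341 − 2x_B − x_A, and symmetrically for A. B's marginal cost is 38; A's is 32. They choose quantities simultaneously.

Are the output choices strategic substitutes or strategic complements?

strategic substitutes

Firm B's profit: π = x_B(341 − 2x_B − x_A) − 38x_B.
∂π/∂x_B = 303 − 4x_B − x_A = 0 ⇒ x_B = 75.75 − 0.25x_A.
The best-response slope dx_B/dx_A = −0.25 < 0: the reaction function is downward-sloping, so the choices are strategic substitutes.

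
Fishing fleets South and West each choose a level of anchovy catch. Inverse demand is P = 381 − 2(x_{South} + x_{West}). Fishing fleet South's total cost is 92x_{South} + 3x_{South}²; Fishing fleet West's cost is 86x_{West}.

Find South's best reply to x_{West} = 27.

Fishing fleet South's profit: π = x_{South}(381 − 2(x_{South} + x_{West})) − 92x_{South} − 3x_{South}².
∂π/∂x_{South} = 289 − 10x_{South} − 2x_{West} = 0, so x_{South} = 28.9 − 0.2x_{West}.
At x_{West} = 27: x_{South} = 28.9 − 0.2·27 = 23.5.

23.5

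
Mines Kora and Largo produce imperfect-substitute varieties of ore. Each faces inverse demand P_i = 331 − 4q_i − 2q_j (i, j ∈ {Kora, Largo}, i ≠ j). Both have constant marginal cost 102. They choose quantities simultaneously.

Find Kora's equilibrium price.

193.6

Mine Kora's profit: π = q_{Kora}(331 − 4q_{Kora} − 2q_{Largo}) − 102q_{Kora}.
∂π/∂q_{Kora} = 229 − 8q_{Kora} − 2q_{Largo} = 0 ⇒ q_{Kora} = 28.625 − 0.25q_{Largo}.
The game is symmetric, so in equilibrium q_{Largo} = q_{Kora}: the reaction function gives 1.25q_{Kora} = 28.625, hence q_{Kora} = 22.9.
P_{Kora} = 331 − 4·22.9 − 2·22.9 = 193.6.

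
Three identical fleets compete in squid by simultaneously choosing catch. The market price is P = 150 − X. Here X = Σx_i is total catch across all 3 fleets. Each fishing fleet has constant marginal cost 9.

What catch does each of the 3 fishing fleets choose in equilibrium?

35.25

A representative fishing fleet's profit is π_i = x_i(150 − X) − 9x_i, with X = x_i + Σ_{j≠i} x_j.
First-order condition: 141 − 2x_i − Σ_{j≠i} x_j = 0.
With identical fishing fleets, set every x_j = x: then 141 − 2x − 2x = 0, i.e. x = 141/4 = 35.25.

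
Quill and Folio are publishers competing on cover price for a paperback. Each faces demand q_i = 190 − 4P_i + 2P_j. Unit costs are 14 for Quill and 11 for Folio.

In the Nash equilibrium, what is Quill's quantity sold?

106.4

Quill's profit: π = (P_{Quill} − 14)(190 − 4P_{Quill} + 2P_{Folio}).
∂π/∂P_{Quill} = 246 − 8P_{Quill} + 2P_{Folio} = 0 ⇒ P_{Quill} = 30.75 + 0.25P_{Folio}.
Similarly P_{Folio} = 29.25 + 0.25P_{Quill}.
Solving the two reaction functions simultaneously: (1 − (0.25)(0.25))P_{Quill} = 30.75 + 0.25·29.25, so 0.9375P_{Quill} = 38.0625 and P_{Quill} = 40.6.
Then P_{Folio} = 29.25 + 0.25·40.6 = 39.4.
q_{Quill} = 190 − 4·40.6 + 2·39.4 = 106.4.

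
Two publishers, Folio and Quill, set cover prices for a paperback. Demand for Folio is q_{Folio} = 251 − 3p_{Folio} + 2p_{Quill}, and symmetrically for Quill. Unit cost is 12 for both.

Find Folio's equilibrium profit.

Folio's profit: π = (p_{Folio} − 12)(251 − 3p_{Folio} + 2p_{Quill}).
∂π/∂p_{Folio} = 287 − 6p_{Folio} + 2p_{Quill} = 0 ⇒ p_{Folio} = 287/6 + (1/3)p_{Quill}.
The game is symmetric, so in equilibrium p_{Quill} = p_{Folio}: the reaction function gives (2/3)p_{Folio} = 287/6, hence p_{Folio} = 71.75.
q_{Folio} = 251 − 3·71.75 + 2·71.75 = 179.25.
Profit = (71.75 − 12)·179.25 = 10710.1875.

10710.1875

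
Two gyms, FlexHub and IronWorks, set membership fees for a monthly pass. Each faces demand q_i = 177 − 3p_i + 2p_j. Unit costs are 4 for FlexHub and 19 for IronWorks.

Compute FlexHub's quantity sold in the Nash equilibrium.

138.1875

FlexHub's profit: π = (p_{FlexHub} − 4)(177 − 3p_{FlexHub} + 2p_{IronWorks}).
∂π/∂p_{FlexHub} = 189 − 6p_{FlexHub} + 2p_{IronWorks} = 0 ⇒ p_{FlexHub} = 31.5 + (1/3)p_{IronWorks}.
Similarly p_{IronWorks} = 39 + (1/3)p_{FlexHub}.
Solving the two reaction functions simultaneously: (1 − (1/3)(1/3))p_{FlexHub} = 31.5 + (1/3)·39, so (8/9)p_{FlexHub} = 44.5 and p_{FlexHub} = 50.0625.
Then p_{IronWorks} = 39 + (1/3)·50.0625 = 55.6875.
q_{FlexHub} = 177 − 3·50.0625 + 2·55.6875 = 138.1875.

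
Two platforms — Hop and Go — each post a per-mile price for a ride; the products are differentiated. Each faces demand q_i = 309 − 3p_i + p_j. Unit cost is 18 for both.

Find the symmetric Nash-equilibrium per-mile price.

Hop's profit: π = (p_{Hop} − 18)(309 − 3p_{Hop} + p_{Go}).
∂π/∂p_{Hop} = 363 − 6p_{Hop} + p_{Go} = 0 ⇒ p_{Hop} = 60.5 + (1/6)p_{Go}.
Setting p_{Hop} = p_{Go} in the reaction function: p_{Hop} = 60.5 + (1/6)p_{Hop}, so p_{Hop} = 60.5 / (5/6) = 72.6.

72.6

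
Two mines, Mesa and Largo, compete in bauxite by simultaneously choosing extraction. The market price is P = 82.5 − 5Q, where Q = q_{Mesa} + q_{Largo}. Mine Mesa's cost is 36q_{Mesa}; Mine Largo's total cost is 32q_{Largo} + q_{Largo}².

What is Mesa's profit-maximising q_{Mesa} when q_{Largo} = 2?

3.65

Mine Mesa's profit: π = q_{Mesa}(82.5 − 5(q_{Mesa} + q_{Largo})) − 36q_{Mesa}.
∂π/∂q_{Mesa} = 46.5 − 10q_{Mesa} − 5q_{Largo} = 0, so q_{Mesa} = 4.65 − 0.5q_{Largo}.
At q_{Largo} = 2: q_{Mesa} = 4.65 − 0.5·2 = 3.65.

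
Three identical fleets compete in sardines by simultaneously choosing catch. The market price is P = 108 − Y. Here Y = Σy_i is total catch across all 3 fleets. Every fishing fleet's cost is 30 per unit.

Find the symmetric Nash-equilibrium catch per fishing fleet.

19.5

A representative fishing fleet's profit is π_i = y_i(108 − Y) − 30y_i, with Y = y_i + Σ_{j≠i} y_j.
First-order condition: 78 − 2y_i − Σ_{j≠i} y_j = 0.
Imposing symmetry (y_j = y for all j) turns Σ_{j≠i} y_j into 2y, so 78 = 4y and y = 19.5.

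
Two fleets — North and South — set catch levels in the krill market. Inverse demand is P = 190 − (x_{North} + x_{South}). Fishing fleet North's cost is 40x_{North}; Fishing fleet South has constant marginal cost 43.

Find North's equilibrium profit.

2601

Fishing fleet North's profit: π = x_{North}(190 − (x_{North} + x_{South})) − 40x_{North}.
∂π/∂x_{North} = 150 − 2x_{North} − x_{South} = 0, so x_{North} = 75 − 0.5x_{South}.
By the same steps for South: x_{South} = 73.5 − 0.5x_{North}.
Plugging x_{South} into North's best response: x_{North} = 75 − 0.5(73.5 − 0.5x_{North}) ⇒ 0.75x_{North} = 38.25, so x_{North} = 51.
Then x_{South} = 73.5 − 0.5·51 = 48.
Price P = 190 − 99 = 91.
North's profit: (91 − 40)·51 = 2601.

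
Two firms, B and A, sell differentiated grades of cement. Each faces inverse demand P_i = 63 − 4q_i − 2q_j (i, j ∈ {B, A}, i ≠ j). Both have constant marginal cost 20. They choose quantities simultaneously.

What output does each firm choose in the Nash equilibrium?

4.3

Firm B's profit: π = q_B(63 − 4q_B − 2q_A) − 20q_B.
∂π/∂q_B = 43 − 8q_B − 2q_A = 0 ⇒ q_B = 5.375 − 0.25q_A.
By symmetry q_A = q_B; substituting into the reaction function, 1.25q_B = 5.375 and q_B = 4.3.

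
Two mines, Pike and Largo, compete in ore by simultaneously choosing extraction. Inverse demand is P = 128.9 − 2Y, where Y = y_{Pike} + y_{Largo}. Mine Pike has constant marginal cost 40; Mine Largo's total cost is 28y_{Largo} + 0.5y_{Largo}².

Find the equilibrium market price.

Mine Pike's profit: π = y_{Pike}(128.9 − 2(y_{Pike} + y_{Largo})) − 40y_{Pike}.
∂π/∂y_{Pike} = 88.9 − 4y_{Pike} − 2y_{Largo} = 0, so y_{Pike} = 22.225 − 0.5y_{Largo}.
For Largo: ∂π/∂y_{Largo} = 100.9 − 5y_{Largo} − 2y_{Pike} = 0 ⇒ y_{Largo} = 20.18 − 0.4y_{Pike}.
Plugging y_{Largo} into Pike's best response: y_{Pike} = 22.225 − 0.5(20.18 − 0.4y_{Pike}) ⇒ 0.8y_{Pike} = 12.135, so y_{Pike} = 2427/160.
Then y_{Largo} = 20.18 − 0.4·(2427/160) = 14.1125.
Equilibrium price: P = 128.9 − 2·(937/32) = 70.3375.

70.3375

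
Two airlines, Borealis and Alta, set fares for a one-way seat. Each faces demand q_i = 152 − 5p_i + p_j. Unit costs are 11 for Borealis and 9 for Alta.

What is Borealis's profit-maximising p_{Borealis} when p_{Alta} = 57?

Borealis's profit: π = (p_{Borealis} − 11)(152 − 5p_{Borealis} + p_{Alta}).
∂π/∂p_{Borealis} = 207 − 10p_{Borealis} + p_{Alta} = 0 ⇒ p_{Borealis} = 20.7 + 0.1p_{Alta}.
At p_{Alta} = 57: p_{Borealis} = 20.7 + 0.1·57 = 26.4.

26.4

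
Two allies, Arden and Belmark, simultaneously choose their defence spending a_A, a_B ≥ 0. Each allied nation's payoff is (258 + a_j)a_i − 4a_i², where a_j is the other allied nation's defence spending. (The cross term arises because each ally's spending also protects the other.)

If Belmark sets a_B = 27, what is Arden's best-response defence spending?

35.625

Arden's payoff is (258 + a_B)a_A − 4a_A².
∂π/∂a_A = 258 + a_B − 8a_A = 0, so a_A = 32.25 + 0.125a_B.
At a_B = 27: a_A = 32.25 + 0.125·27 = 35.625.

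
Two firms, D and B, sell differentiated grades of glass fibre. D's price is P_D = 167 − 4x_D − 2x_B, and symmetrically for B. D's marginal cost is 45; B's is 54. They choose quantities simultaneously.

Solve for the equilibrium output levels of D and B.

Firm D's profit: π = x_D(167 − 4x_D − 2x_B) − 45x_D.
∂π/∂x_D = 122 − 8x_D − 2x_B = 0 ⇒ x_D = 15.25 − 0.25x_B.
Similarly x_B = 14.125 − 0.25x_D.
Solving the two reaction functions simultaneously: (1 − (−0.25)(−0.25))x_D = 15.25 − 0.25·14.125, so 0.9375x_D = 375/32 and x_D = 12.5.
Then x_B = 14.125 − 0.25·12.5 = 11.

12.5, 11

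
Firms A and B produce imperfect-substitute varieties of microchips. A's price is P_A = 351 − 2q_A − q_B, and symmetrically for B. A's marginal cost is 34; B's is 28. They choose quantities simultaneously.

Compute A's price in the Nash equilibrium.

160

Firm A's profit: π = q_A(351 − 2q_A − q_B) − 34q_A.
∂π/∂q_A = 317 − 4q_A − q_B = 0 ⇒ q_A = 79.25 − 0.25q_B.
Similarly q_B = 80.75 − 0.25q_A.
Substituting the second reaction function into the first: q_A = 79.25 − 0.25(80.75 − 0.25q_A), which gives 0.9375q_A = 59.0625 ⇒ q_A = 63.
Then q_B = 80.75 − 0.25·63 = 65.
P_A = 351 − 2·63 − 65 = 160.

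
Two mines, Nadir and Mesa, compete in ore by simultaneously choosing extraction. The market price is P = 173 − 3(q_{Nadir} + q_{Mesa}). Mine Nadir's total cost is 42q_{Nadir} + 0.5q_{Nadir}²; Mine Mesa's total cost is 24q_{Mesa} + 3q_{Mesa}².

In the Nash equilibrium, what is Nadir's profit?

787.5

Mine Nadir's profit: π = q_{Nadir}(173 − 3(q_{Nadir} + q_{Mesa})) − 42q_{Nadir} − 0.5q_{Nadir}².
∂π/∂q_{Nadir} = 131 − 7q_{Nadir} − 3q_{Mesa} = 0, so q_{Nadir} = 131/7 − (3/7)q_{Mesa}.
For Mesa: ∂π/∂q_{Mesa} = 149 − 12q_{Mesa} − 3q_{Nadir} = 0 ⇒ q_{Mesa} = 149/12 − 0.25q_{Nadir}.
Solving the two reaction functions simultaneously: (1 − (−3/7)(−0.25))q_{Nadir} = 131/7 − (3/7)·(149/12), so (25/28)q_{Nadir} = 375/28 and q_{Nadir} = 15.
Then q_{Mesa} = 149/12 − 0.25·15 = 26/3.
Price P = 173 − 3·(71/3) = 102.
Nadir's profit: (102 − 42)·15 − 0.5(15)² = 787.5.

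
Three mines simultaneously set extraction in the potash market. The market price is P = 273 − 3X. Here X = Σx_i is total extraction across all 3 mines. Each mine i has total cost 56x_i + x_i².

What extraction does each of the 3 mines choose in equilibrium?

15.5

A representative mine's profit is π_i = x_i(273 − 3X) − 56x_i − x_i², with X = x_i + Σ_{j≠i} x_j.
First-order condition: 217 − 8x_i − 3Σ_{j≠i} x_j = 0.
Imposing symmetry (x_j = x for all j) turns Σ_{j≠i} x_j into 2x, so 217 = 14x and x = 15.5.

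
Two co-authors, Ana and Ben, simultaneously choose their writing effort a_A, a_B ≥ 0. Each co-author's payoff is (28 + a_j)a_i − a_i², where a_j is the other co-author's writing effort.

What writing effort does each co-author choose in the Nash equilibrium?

28

Ana's payoff is (28 + a_B)a_A − a_A².
∂π/∂a_A = 28 + a_B − 2a_A = 0, so a_A = 14 + 0.5a_B.
Setting a_A = a_B in the reaction function: a_A = 14 + 0.5a_A, so a_A = 14 / 0.5 = 28.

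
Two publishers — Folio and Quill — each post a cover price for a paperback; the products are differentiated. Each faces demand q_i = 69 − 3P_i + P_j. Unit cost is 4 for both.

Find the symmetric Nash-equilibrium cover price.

16.2

Folio's profit: π = (P_{Folio} − 4)(69 − 3P_{Folio} + P_{Quill}).
∂π/∂P_{Folio} = 81 − 6P_{Folio} + P_{Quill} = 0 ⇒ P_{Folio} = 13.5 + (1/6)P_{Quill}.
Setting P_{Folio} = P_{Quill} in the reaction function: P_{Folio} = 13.5 + (1/6)P_{Folio}, so P_{Folio} = 13.5 / (5/6) = 16.2.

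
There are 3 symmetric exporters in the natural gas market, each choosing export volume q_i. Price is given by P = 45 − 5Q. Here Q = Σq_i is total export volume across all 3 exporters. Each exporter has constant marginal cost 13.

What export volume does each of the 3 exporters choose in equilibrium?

A representative exporter's profit is π_i = q_i(45 − 5Q) − 13q_i, with Q = q_i + Σ_{j≠i} q_j.
First-order condition: 32 − 10q_i − 5Σ_{j≠i} q_j = 0.
With identical exporters, set every q_j = q: then 32 − 10q − 10q = 0, i.e. q = 32/20 = 1.6.

1.6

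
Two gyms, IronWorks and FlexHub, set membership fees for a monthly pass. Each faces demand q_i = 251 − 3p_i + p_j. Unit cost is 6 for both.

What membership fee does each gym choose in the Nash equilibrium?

53.8

IronWorks's profit: π = (p_{IronWorks} − 6)(251 − 3p_{IronWorks} + p_{FlexHub}).
∂π/∂p_{IronWorks} = 269 − 6p_{IronWorks} + p_{FlexHub} = 0 ⇒ p_{IronWorks} = 269/6 + (1/6)p_{FlexHub}.
Setting p_{IronWorks} = p_{FlexHub} in the reaction function: p_{IronWorks} = 269/6 + (1/6)p_{IronWorks}, so p_{IronWorks} = (269/6) / (5/6) = 53.8.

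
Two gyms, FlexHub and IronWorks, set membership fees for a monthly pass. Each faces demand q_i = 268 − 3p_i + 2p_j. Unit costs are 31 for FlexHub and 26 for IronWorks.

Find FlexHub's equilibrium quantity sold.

FlexHub's profit: π = (p_{FlexHub} − 31)(268 − 3p_{FlexHub} + 2p_{IronWorks}).
∂π/∂p_{FlexHub} = 361 − 6p_{FlexHub} + 2p_{IronWorks} = 0 ⇒ p_{FlexHub} = 361/6 + (1/3)p_{IronWorks}.
Similarly p_{IronWorks} = 173/3 + (1/3)p_{FlexHub}.
Solving the two reaction functions simultaneously: (1 − (1/3)(1/3))p_{FlexHub} = 361/6 + (1/3)·(173/3), so (8/9)p_{FlexHub} = 1429/18 and p_{FlexHub} = 89.3125.
Then p_{IronWorks} = 173/3 + (1/3)·89.3125 = 87.4375.
q_{FlexHub} = 268 − 3·89.3125 + 2·87.4375 = 174.9375.

174.9375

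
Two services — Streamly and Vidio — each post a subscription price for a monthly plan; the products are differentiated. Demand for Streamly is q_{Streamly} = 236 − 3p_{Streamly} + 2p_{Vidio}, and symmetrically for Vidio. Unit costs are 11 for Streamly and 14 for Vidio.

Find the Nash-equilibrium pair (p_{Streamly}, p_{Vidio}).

67.8125, 68.9375

Streamly's profit: π = (p_{Streamly} − 11)(236 − 3p_{Streamly} + 2p_{Vidio}).
∂π/∂p_{Streamly} = 269 − 6p_{Streamly} + 2p_{Vidio} = 0 ⇒ p_{Streamly} = 269/6 + (1/3)p_{Vidio}.
Similarly p_{Vidio} = 139/3 + (1/3)p_{Streamly}.
Plugging p_{Vidio} into Streamly's best response: p_{Streamly} = 269/6 + (1/3)(139/3 + (1/3)p_{Streamly}) ⇒ (8/9)p_{Streamly} = 1085/18, so p_{Streamly} = 67.8125.
Then p_{Vidio} = 139/3 + (1/3)·67.8125 = 68.9375.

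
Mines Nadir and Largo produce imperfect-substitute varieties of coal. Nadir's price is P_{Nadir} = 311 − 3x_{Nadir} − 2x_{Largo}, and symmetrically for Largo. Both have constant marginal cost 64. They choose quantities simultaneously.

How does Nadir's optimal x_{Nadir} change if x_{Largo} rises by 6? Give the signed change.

Mine Nadir's profit: π = x_{Nadir}(311 − 3x_{Nadir} − 2x_{Largo}) − 64x_{Nadir}.
∂π/∂x_{Nadir} = 247 − 6x_{Nadir} − 2x_{Largo} = 0 ⇒ x_{Nadir} = 247/6 − (1/3)x_{Largo}.
The reaction-function slope is −1/3, so a 6-unit rise in x_{Largo} moves x_{Nadir} by −1/3 × 6 = −2. Nadir's best response falls — the actions are strategic substitutes.

-2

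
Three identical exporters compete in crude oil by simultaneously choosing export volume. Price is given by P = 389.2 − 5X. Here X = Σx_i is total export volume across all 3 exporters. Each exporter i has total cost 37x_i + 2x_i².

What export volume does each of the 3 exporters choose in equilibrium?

A representative exporter's profit is π_i = x_i(389.2 − 5X) − 37x_i − 2x_i², with X = x_i + Σ_{j≠i} x_j.
First-order condition: 352.2 − 14x_i − 5Σ_{j≠i} x_j = 0.
With identical exporters, set every x_j = x: then 352.2 − 14x − 10x = 0, i.e. x = 352.2/24 = 14.675.

14.675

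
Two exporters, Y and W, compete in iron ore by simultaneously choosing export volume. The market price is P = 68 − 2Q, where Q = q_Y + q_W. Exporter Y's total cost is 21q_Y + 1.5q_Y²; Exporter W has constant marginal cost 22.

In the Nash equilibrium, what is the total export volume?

Exporter Y's profit: π = q_Y(68 − 2(q_Y + q_W)) − 21q_Y − 1.5q_Y².
∂π/∂q_Y = 47 − 7q_Y − 2q_W = 0, so q_Y = 47/7 − (2/7)q_W.
For W: ∂π/∂q_W = 46 − 4q_W − 2q_Y = 0 ⇒ q_W = 11.5 − 0.5q_Y.
Solving the two reaction functions simultaneously: (1 − (−2/7)(−0.5))q_Y = 47/7 − (2/7)·11.5, so (6/7)q_Y = 24/7 and q_Y = 4.
Then q_W = 11.5 − 0.5·4 = 9.5.
Total export volume: 4 + 9.5 = 13.5.

13.5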